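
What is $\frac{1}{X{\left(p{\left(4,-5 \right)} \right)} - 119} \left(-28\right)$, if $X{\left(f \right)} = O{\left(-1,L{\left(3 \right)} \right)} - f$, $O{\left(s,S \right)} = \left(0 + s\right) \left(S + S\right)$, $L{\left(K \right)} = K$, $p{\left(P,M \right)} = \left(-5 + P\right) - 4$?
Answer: $\frac{7}{30} \approx 0.23333$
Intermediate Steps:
$p{\left(P,M \right)} = -9 + P$
$O{\left(s,S \right)} = 2 S s$ ($O{\left(s,S \right)} = s 2 S = 2 S s$)
$X{\left(f \right)} = -6 - f$ ($X{\left(f \right)} = 2 \cdot 3 \left(-1\right) - f = -6 - f$)
$\frac{1}{X{\left(p{\left(4,-5 \right)} \right)} - 119} \left(-28\right) = \frac{1}{\left(-6 - \left(-9 + 4\right)\right) - 119} \left(-28\right) = \frac{1}{\left(-6 - -5\right) - 119} \left(-28\right) = \frac{1}{\left(-6 + 5\right) - 119} \left(-28\right) = \frac{1}{-1 - 119} \left(-28\right) = \frac{1}{-120} \left(-28\right) = \left(- \frac{1}{120}\right) \left(-28\right) = \frac{7}{30}$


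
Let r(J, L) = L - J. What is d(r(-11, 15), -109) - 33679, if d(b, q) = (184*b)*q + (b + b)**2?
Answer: -552431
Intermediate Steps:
d(b, q) = 4*b**2 + 184*b*q (d(b, q) = 184*b*q + (2*b)**2 = 184*b*q + 4*b**2 = 4*b**2 + 184*b*q)
d(r(-11, 15), -109) - 33679 = 4*(15 - 1*(-11))*((15 - 1*(-11)) + 46*(-109)) - 33679 = 4*(15 + 11)*((15 + 11) - 5014) - 33679 = 4*26*(26 - 5014) - 33679 = 4*26*(-4988) - 33679 = -518752 - 33679 = -552431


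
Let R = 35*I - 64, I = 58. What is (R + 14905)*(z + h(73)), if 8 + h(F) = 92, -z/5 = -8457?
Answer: 714807399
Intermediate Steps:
z = 42285 (z = -5*(-8457) = 42285)
h(F) = 84 (h(F) = -8 + 92 = 84)
R = 1966 (R = 35*58 - 64 = 2030 - 64 = 1966)
(R + 14905)*(z + h(73)) = (1966 + 14905)*(42285 + 84) = 16871*42369 = 714807399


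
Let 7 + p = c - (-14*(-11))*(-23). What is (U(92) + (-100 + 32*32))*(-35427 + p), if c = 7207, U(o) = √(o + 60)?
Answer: -22808940 - 49370*√38 ≈ -2.3113e+7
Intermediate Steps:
U(o) = √(60 + o)
p = 10742 (p = -7 + (7207 - (-14*(-11))*(-23)) = -7 + (7207 - 154*(-23)) = -7 + (7207 - 1*(-3542)) = -7 + (7207 + 3542) = -7 + 10749 = 10742)
(U(92) + (-100 + 32*32))*(-35427 + p) = (√(60 + 92) + (-100 + 32*32))*(-35427 + 10742) = (√152 + (-100 + 1024))*(-24685) = (2*√38 + 924)*(-24685) = (924 + 2*√38)*(-24685) = -22808940 - 49370*√38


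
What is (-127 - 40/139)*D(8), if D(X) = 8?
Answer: -141544/139 ≈ -1018.3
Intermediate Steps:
(-127 - 40/139)*D(8) = (-127 - 40/139)*8 = -17693/139*8 = -141544/139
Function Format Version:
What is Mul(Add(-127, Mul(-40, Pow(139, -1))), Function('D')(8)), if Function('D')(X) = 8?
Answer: Rational(-141544, 139) ≈ -1018.3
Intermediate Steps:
Mul(Add(-127, Mul(-40, Pow(139, -1))), Function('D')(8)) = Mul(Add(-127, Mul(-40, Pow(139, -1))), 8) = Mul(Add(-127, Mul(-40, Rational(1, 139))), 8) = Mul(Add(-127, Rational(-40, 139)), 8) = Mul(Rational(-17693, 139), 8) = Rational(-141544, 139)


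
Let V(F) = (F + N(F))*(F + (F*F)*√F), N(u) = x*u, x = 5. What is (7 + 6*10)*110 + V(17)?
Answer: 9104 + 29478*√17 ≈ 1.3064e+5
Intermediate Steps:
N(u) = 5*u
V(F) = 6*F*(F + F^(5/2)) (V(F) = (F + 5*F)*(F + (F*F)*√F) = (6*F)*(F + F²*√F) = (6*F)*(F + F^(5/2)) = 6*F*(F + F^(5/2)))
(7 + 6*10)*110 + V(17) = (7 + 6*10)*110 + (6*17² + 6*17^(7/2)) = (7 + 60)*110 + (6*289 + 6*(4913*√17)) = 67*110 + (1734 + 29478*√17) = 7370 + (1734 + 29478*√17) = 9104 + 29478*√17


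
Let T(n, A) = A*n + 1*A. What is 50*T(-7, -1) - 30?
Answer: 270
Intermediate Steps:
T(n, A) = A + A*n (T(n, A) = A*n + A = A + A*n)
50*T(-7, -1) - 30 = 50*(-(1 - 7)) - 30 = 50*(-1*(-6)) - 30 = 50*6 - 30 = 300 - 30 = 270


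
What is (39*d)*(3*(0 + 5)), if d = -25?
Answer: -14625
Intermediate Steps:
(39*d)*(3*(0 + 5)) = (39*(-25))*(3*(0 + 5)) = -2925*5 = -975*15 = -14625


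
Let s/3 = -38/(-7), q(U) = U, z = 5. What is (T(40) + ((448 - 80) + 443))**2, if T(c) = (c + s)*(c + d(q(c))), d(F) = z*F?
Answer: 10047456169/49 ≈ 2.0505e+8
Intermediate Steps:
d(F) = 5*F
s = 114/7 (s = 3*(-38/(-7)) = 3*(-38*(-1/7)) = 3*(38/7) = 114/7 ≈ 16.286)
T(c) = 6*c*(114/7 + c) (T(c) = (c + 114/7)*(c + 5*c) = (114/7 + c)*(6*c) = 6*c*(114/7 + c))
(T(40) + ((448 - 80) + 443))**2 = ((6/7)*40*(114 + 7*40) + ((448 - 80) + 443))**2 = ((6/7)*40*(114 + 280) + (368 + 443))**2 = ((6/7)*40*394 + 811)**2 = (94560/7 + 811)**2 = (100237/7)**2 = 10047456169/49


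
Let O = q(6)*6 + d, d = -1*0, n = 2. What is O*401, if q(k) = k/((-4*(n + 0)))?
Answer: -3609/2 ≈ -1804.5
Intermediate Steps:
d = 0
q(k) = -k/8 (q(k) = k/((-4*(2 + 0))) = k/((-4*2)) = k/(-8) = k*(-1/8) = -k/8)
O = -9/2 (O = -1/8*6*6 + 0 = -3/4*6 + 0 = -9/2 + 0 = -9/2 ≈ -4.5000)
O*401 = -9/2*401 = -3609/2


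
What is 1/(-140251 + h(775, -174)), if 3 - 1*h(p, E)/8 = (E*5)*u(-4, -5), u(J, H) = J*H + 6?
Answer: 1/40733 ≈ 2.4550e-5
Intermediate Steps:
u(J, H) = 6 + H*J (u(J, H) = H*J + 6 = 6 + H*J)
h(p, E) = 24 - 1040*E (h(p, E) = 24 - 8*E*5*(6 - 5*(-4)) = 24 - 8*5*E*(6 + 20) = 24 - 8*5*E*26 = 24 - 1040*E)
1/(-140251 + h(775, -174)) = 1/(-140251 + (24 - 1040*(-174))) = 1/(-140251 + (24 + 180960)) = 1/(-140251 + 180984) = 1/40733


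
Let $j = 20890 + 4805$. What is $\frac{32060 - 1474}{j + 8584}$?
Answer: $\frac{30586}{34279} \approx 0.89227$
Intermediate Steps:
$j = 25695$
$\frac{32060 - 1474}{j + 8584} = \frac{32060 - 1474}{25695 + 8584} = \frac{30586}{34279}$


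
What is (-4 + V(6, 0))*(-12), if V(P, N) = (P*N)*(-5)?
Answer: 48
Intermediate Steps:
V(P, N) = -5*N*P (V(P, N) = (N*P)*(-5) = -5*N*P)
(-4 + V(6, 0))*(-12) = (-4 - 5*0*6)*(-12) = (-4 + 0)*(-12) = -4*(-12) = 48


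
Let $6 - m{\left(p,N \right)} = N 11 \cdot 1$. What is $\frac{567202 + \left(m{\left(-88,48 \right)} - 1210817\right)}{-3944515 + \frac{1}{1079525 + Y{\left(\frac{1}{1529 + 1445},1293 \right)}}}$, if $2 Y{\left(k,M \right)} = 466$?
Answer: $\frac{695512078846}{4259121627369} \approx 0.1633$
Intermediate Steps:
$m{\left(p,N \right)} = 6 - 11 N$ ($m{\left(p,N \right)} = 6 - N 11 \cdot 1 = 6 - 11 N 1 = 6 - 11 N$)
$Y{\left(k,M \right)} = 233$ ($Y{\left(k,M \right)} = \frac{1}{2} \cdot 466 = 233$)
$\frac{567202 + \left(m{\left(-88,48 \right)} - 1210817\right)}{-3944515 + \frac{1}{1079525 + Y{\left(\frac{1}{1529 + 1445},1293 \right)}}} = \frac{567202 + \left(\left(6 - 528\right) - 1210817\right)}{-3944515 + \frac{1}{1079525 + 233}} = \frac{567202 + \left(\left(6 - 528\right) - 1210817\right)}{-3944515 + \frac{1}{1079758}} = \frac{567202 - 1211339}{-3944515 + \frac{1}{1079758}} = \frac{567202 - 1211339}{- \frac{4259121627369}{1079758}} = \left(-644137\right) \left(- \frac{1079758}{4259121627369}\right) = \frac{695512078846}{4259121627369}$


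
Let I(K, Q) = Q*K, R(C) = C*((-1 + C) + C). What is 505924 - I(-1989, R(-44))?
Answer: 8294848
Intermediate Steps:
R(C) = C*(-1 + 2*C)
I(K, Q) = K*Q
505924 - I(-1989, R(-44)) = 505924 - (-1989)*(-44*(-1 + 2*(-44))) = 505924 - (-1989)*(-44*(-1 - 88)) = 505924 - (-1989)*(-44*(-89)) = 505924 - (-1989)*3916 = 505924 - 1*(-7788924) = 505924 + 7788924 = 8294848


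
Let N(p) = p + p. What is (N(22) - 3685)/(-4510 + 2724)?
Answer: 3641/1786 ≈ 2.0386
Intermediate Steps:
N(p) = 2*p
(N(22) - 3685)/(-4510 + 2724) = (2*22 - 3685)/(-4510 + 2724) = (44 - 3685)/(-1786) = -3641*(-1/1786) = 3641/1786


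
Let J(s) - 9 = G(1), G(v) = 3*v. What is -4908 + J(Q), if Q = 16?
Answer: -4896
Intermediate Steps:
J(s) = 12 (J(s) = 9 + 3*1 = 9 + 3 = 12)
-4908 + J(Q) = -4908 + 12 = -4896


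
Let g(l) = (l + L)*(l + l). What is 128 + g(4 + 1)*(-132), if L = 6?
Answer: -14392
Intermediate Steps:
g(l) = 2*l*(6 + l) (g(l) = (l + 6)*(l + l) = (6 + l)*(2*l) = 2*l*(6 + l))
128 + g(4 + 1)*(-132) = 128 + (2*(4 + 1)*(6 + (4 + 1)))*(-132) = 128 + (2*5*(6 + 5))*(-132) = 128 + (2*5*11)*(-132) = 128 + 110*(-132) = 128 - 14520 = -14392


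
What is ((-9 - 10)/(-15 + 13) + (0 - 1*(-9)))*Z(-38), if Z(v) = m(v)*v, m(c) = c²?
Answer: -1015132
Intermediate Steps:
Z(v) = v³ (Z(v) = v²*v = v³)
((-9 - 10)/(-15 + 13) + (0 - 1*(-9)))*Z(-38) = ((-9 - 10)/(-15 + 13) + (0 - 1*(-9)))*(-38)³ = (-19/(-2) + (0 + 9))*(-54872) = (-19*(-½) + 9)*(-54872) = (19/2 + 9)*(-54872) = (37/2)*(-54872) = -1015132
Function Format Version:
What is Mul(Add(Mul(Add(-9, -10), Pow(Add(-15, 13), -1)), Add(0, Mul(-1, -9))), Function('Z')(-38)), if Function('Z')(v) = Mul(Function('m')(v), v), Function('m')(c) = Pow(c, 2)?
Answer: -1015132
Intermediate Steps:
Function('Z')(v) = Pow(v, 3) (Function('Z')(v) = Mul(Pow(v, 2), v) = Pow(v, 3))
Mul(Add(Mul(Add(-9, -10), Pow(Add(-15, 13), -1)), Add(0, Mul(-1, -9))), Function('Z')(-38)) = Mul(Add(Mul(Add(-9, -10), Pow(Add(-15, 13), -1)), Add(0, Mul(-1, -9))), Pow(-38, 3)) = Mul(Add(Mul(-19, Pow(-2, -1)), Add(0, 9)), -54872) = Mul(Add(Mul(-19, Rational(-1, 2)), 9), -54872) = Mul(Add(Rational(19, 2), 9), -54872) = Mul(Rational(37, 2), -54872) = -1015132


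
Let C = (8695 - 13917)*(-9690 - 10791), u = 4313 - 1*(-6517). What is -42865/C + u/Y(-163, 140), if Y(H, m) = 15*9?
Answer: 25739600273/320855346 ≈ 80.222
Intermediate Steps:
u = 10830 (u = 4313 + 6517 = 10830)
Y(H, m) = 135
C = 106951782 (C = -5222*(-20481) = 106951782)
-42865/C + u/Y(-163, 140) = -42865/106951782 + 10830/135 = -42865*1/106951782 + 10830*(1/135) = -42865/106951782 + 722/9 = 25739600273/320855346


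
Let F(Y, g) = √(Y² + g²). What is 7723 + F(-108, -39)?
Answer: 7723 + 3*√1465 ≈ 7837.8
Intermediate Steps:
7723 + F(-108, -39) = 7723 + √((-108)² + (-39)²) = 7723 + √(11664 + 1521) = 7723 + √13185 = 7723 + 3*√1465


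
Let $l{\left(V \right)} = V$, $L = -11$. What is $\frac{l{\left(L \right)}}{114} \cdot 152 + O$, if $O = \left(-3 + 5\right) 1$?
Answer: $- \frac{38}{3} \approx -12.667$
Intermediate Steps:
$O = 2$ ($O = 2 \cdot 1 = 2$)
$\frac{l{\left(L \right)}}{114} \cdot 152 + O = - \frac{11}{114} \cdot 152 + 2 = \left(-11\right) \frac{1}{114} \cdot 152 + 2 = \left(- \frac{11}{114}\right) 152 + 2 = - \frac{44}{3} + 2 = - \frac{38}{3}$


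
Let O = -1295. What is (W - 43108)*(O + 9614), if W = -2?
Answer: -358632090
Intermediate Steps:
(W - 43108)*(O + 9614) = (-2 - 43108)*(-1295 + 9614) = -43110*8319 = -358632090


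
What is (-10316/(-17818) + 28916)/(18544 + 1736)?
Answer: 9908377/6949020 ≈ 1.4259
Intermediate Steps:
(-10316/(-17818) + 28916)/(18544 + 1736) = (-10316*(-1/17818) + 28916)/20280 = (5158/8909 + 28916)*(1/20280) = (257617802/8909)*(1/20280) = 9908377/6949020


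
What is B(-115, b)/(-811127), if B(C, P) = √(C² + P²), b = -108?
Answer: -√24889/811127 ≈ -0.00019450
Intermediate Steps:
B(-115, b)/(-811127) = √((-115)² + (-108)²)/(-811127) = √(13225 + 11664)*(-1/811127) = √24889*(-1/811127) = -√24889/811127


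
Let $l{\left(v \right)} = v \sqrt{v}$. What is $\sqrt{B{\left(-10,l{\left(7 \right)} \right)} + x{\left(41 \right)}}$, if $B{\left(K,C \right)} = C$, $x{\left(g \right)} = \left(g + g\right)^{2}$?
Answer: $\sqrt{6724 + 7 \sqrt{7}} \approx 82.113$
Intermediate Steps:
$x{\left(g \right)} = 4 g^{2}$ ($x{\left(g \right)} = \left(2 g\right)^{2} = 4 g^{2}$)
$l{\left(v \right)} = v^{\frac{3}{2}}$
$\sqrt{B{\left(-10,l{\left(7 \right)} \right)} + x{\left(41 \right)}} = \sqrt{7^{\frac{3}{2}} + 4 \cdot 41^{2}} = \sqrt{7 \sqrt{7} + 4 \cdot 1681} = \sqrt{7 \sqrt{7} + 6724} = \sqrt{6724 + 7 \sqrt{7}}$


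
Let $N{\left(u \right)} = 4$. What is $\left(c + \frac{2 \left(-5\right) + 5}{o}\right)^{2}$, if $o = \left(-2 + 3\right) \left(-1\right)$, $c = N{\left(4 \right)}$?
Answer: $81$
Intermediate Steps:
$c = 4$
$o = -1$ ($o = 1 \left(-1\right) = -1$)
$\left(c + \frac{2 \left(-5\right) + 5}{o}\right)^{2} = \left(4 + \frac{2 \left(-5\right) + 5}{-1}\right)^{2} = \left(4 + \left(-10 + 5\right) \left(-1\right)\right)^{2} = \left(4 - -5\right)^{2} = \left(4 + 5\right)^{2} = 9^{2} = 81$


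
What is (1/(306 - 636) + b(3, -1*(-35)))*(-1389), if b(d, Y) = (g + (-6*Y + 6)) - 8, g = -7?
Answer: 33461473/110 ≈ 3.0420e+5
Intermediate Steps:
b(d, Y) = -9 - 6*Y (b(d, Y) = (-7 + (-6*Y + 6)) - 8 = (-7 + (6 - 6*Y)) - 8 = (-1 - 6*Y) - 8 = -9 - 6*Y)
(1/(306 - 636) + b(3, -1*(-35)))*(-1389) = (1/(306 - 636) + (-9 - (-6)*(-35)))*(-1389) = (1/(-330) + (-9 - 6*35))*(-1389) = (-1/330 + (-9 - 210))*(-1389) = (-1/330 - 219)*(-1389) = -72271/330*(-1389) = 33461473/110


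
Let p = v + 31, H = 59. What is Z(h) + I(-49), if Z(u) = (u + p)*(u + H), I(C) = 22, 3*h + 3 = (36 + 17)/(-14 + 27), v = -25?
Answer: 607582/1521 ≈ 399.46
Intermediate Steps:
p = 6 (p = -25 + 31 = 6)
h = 14/39 (h = -1 + ((36 + 17)/(-14 + 27))/3 = -1 + (53/13)/3 = -1 + (53*(1/13))/3 = -1 + (1/3)*(53/13) = -1 + 53/39 = 14/39 ≈ 0.35897)
Z(u) = (6 + u)*(59 + u) (Z(u) = (u + 6)*(u + 59) = (6 + u)*(59 + u))
Z(h) + I(-49) = (354 + (14/39)**2 + 65*(14/39)) + 22 = (354 + 196/1521 + 70/3) + 22 = 574120/1521 + 22 = 607582/1521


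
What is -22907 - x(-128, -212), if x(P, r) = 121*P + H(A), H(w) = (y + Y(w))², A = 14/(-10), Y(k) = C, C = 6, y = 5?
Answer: -7540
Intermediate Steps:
Y(k) = 6
A = -7/5 (A = 14*(-⅒) = -7/5 ≈ -1.4000)
H(w) = 121 (H(w) = (5 + 6)² = 11² = 121)
x(P, r) = 121 + 121*P (x(P, r) = 121*P + 121 = 121 + 121*P)
-22907 - x(-128, -212) = -22907 - (121 + 121*(-128)) = -22907 - (121 - 15488) = -22907 - 1*(-15367) = -22907 + 15367 = -7540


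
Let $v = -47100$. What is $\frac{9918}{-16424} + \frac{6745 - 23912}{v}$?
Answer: $- \frac{11574187}{48348150} \approx -0.23939$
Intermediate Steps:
$\frac{9918}{-16424} + \frac{6745 - 23912}{v} = \frac{9918}{-16424} + \frac{6745 - 23912}{-47100} = 9918 \left(- \frac{1}{16424}\right) + \left(6745 - 23912\right) \left(- \frac{1}{47100}\right) = - \frac{4959}{8212} - - \frac{17167}{47100} = - \frac{4959}{8212} + \frac{17167}{47100} = - \frac{11574187}{48348150}$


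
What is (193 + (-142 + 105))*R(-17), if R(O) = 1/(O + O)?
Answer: -78/17 ≈ -4.5882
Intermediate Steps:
R(O) = 1/(2*O)
(193 + (-142 + 105))*R(-17) = (193 + (-142 + 105))*((½)/(-17)) = (193 - 37)*((½)*(-1/17)) = 156*(-1/34) = -78/17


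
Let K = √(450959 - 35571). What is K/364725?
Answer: 2*√103847/364725 ≈ 0.0017671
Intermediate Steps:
K = 2*√103847 (K = √415388 = 2*√103847 ≈ 644.51)
K/364725 = (2*√103847)/364725 = (2*√103847)*(1/364725) = 2*√103847/364725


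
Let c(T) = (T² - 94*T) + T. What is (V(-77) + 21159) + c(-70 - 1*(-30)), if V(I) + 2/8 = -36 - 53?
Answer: 105559/4 ≈ 26390.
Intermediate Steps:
c(T) = T² - 93*T
V(I) = -357/4 (V(I) = -¼ + (-36 - 53) = -¼ - 89 = -357/4)
(V(-77) + 21159) + c(-70 - 1*(-30)) = (-357/4 + 21159) + (-70 - 1*(-30))*(-93 + (-70 - 1*(-30))) = 84279/4 + (-70 + 30)*(-93 + (-70 + 30)) = 84279/4 - 40*(-93 - 40) = 84279/4 - 40*(-133) = 84279/4 + 5320 = 105559/4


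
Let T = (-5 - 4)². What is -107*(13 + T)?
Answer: -10058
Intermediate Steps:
T = 81 (T = (-9)² = 81)
-107*(13 + T) = -107*(13 + 81) = -107*94 = -10058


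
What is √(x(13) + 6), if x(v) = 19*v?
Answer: √253 ≈ 15.906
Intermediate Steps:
√(x(13) + 6) = √(19*13 + 6) = √(247 + 6) = √253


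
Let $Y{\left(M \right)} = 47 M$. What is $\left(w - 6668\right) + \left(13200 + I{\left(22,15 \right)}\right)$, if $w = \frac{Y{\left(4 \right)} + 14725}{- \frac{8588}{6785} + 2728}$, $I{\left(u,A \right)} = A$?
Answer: $\frac{40408841543}{6166964} \approx 6552.5$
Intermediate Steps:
$w = \frac{33728235}{6166964}$ ($w = \frac{47 \cdot 4 + 14725}{- \frac{8588}{6785} + 2728} = \frac{188 + 14725}{\left(-8588\right) \frac{1}{6785} + 2728} = \frac{14913}{- \frac{8588}{6785} + 2728} = \frac{14913}{\frac{18500892}{6785}} = 14913 \cdot \frac{6785}{18500892} = \frac{33728235}{6166964} \approx 5.4692$)
$\left(w - 6668\right) + \left(13200 + I{\left(22,15 \right)}\right) = \left(\frac{33728235}{6166964} - 6668\right) + \left(13200 + 15\right) = - \frac{41087587717}{6166964} + 13215 = \frac{40408841543}{6166964}$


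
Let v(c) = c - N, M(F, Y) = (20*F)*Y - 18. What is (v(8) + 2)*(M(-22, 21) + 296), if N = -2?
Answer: -107544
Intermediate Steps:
M(F, Y) = -18 + 20*F*Y (M(F, Y) = 20*F*Y - 18 = -18 + 20*F*Y)
v(c) = 2 + c (v(c) = c - 1*(-2) = c + 2 = 2 + c)
(v(8) + 2)*(M(-22, 21) + 296) = ((2 + 8) + 2)*((-18 + 20*(-22)*21) + 296) = (10 + 2)*((-18 - 9240) + 296) = 12*(-9258 + 296) = 12*(-8962) = -107544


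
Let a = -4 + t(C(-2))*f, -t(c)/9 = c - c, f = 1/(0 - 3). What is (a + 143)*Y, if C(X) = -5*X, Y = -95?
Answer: -13205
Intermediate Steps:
f = -1/3 (f = 1/(-3) = -1/3 ≈ -0.33333)
t(c) = 0 (t(c) = -9*(c - c) = -9*0 = 0)
a = -4 (a = -4 + 0*(-1/3) = -4 + 0 = -4)
(a + 143)*Y = (-4 + 143)*(-95) = 139*(-95) = -13205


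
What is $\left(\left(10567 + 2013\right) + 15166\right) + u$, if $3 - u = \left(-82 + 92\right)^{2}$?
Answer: $27649$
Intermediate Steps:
$u = -97$ ($u = 3 - \left(-82 + 92\right)^{2} = 3 - 10^{2} = 3 - 100 = -97$)
$\left(\left(10567 + 2013\right) + 15166\right) + u = \left(\left(10567 + 2013\right) + 15166\right) - 97 = \left(12580 + 15166\right) - 97 = 27746 - 97 = 27649$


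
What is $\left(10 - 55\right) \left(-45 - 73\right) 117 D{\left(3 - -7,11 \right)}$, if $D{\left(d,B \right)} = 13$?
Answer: $8076510$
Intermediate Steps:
$\left(10 - 55\right) \left(-45 - 73\right) 117 D{\left(3 - -7,11 \right)} = \left(10 - 55\right) \left(-45 - 73\right) 117 \cdot 13 = \left(-45\right) \left(-118\right) 117 \cdot 13 = 5310 \cdot 117 \cdot 13 = 621270 \cdot 13 = 8076510$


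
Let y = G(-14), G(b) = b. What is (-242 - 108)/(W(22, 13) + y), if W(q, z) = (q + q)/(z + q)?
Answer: 6125/223 ≈ 27.466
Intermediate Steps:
W(q, z) = 2*q/(q + z) (W(q, z) = (2*q)/(q + z) = 2*q/(q + z))
y = -14
(-242 - 108)/(W(22, 13) + y) = (-242 - 108)/(2*22/(22 + 13) - 14) = -350/(2*22/35 - 14) = -350/(2*22*(1/35) - 14) = -350/(44/35 - 14) = -350/(-446/35) = -350*(-35/446) = 6125/223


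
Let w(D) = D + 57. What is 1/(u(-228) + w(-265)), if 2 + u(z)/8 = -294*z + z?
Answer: 1/534208 ≈ 1.8719e-6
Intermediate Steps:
w(D) = 57 + D
u(z) = -16 - 2344*z (u(z) = -16 + 8*(-294*z + z) = -16 + 8*(-293*z) = -16 - 2344*z)
1/(u(-228) + w(-265)) = 1/((-16 - 2344*(-228)) + (57 - 265)) = 1/((-16 + 534432) - 208) = 1/(534416 - 208) = 1/534208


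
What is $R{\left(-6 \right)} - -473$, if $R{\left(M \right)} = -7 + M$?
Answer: $460$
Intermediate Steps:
$R{\left(-6 \right)} - -473 = \left(-7 - 6\right) - -473 = -13 + 473 = 460$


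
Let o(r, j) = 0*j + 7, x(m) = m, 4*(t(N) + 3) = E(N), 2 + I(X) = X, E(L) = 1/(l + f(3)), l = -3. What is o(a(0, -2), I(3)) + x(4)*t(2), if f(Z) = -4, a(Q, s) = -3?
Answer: -36/7 ≈ -5.1429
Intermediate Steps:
E(L) = -⅐ (E(L) = 1/(-3 - 4) = 1/(-7) = -⅐)
I(X) = -2 + X
t(N) = -85/28 (t(N) = -3 + (¼)*(-⅐) = -3 - 1/28 = -85/28)
o(r, j) = 7 (o(r, j) = 0 + 7 = 7)
o(a(0, -2), I(3)) + x(4)*t(2) = 7 + 4*(-85/28) = 7 - 85/7 = -36/7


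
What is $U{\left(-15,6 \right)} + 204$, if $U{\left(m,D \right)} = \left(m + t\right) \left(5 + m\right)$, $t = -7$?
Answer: $424$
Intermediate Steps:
$U{\left(m,D \right)} = \left(-7 + m\right) \left(5 + m\right)$ ($U{\left(m,D \right)} = \left(m - 7\right) \left(5 + m\right) = \left(-7 + m\right) \left(5 + m\right)$)
$U{\left(-15,6 \right)} + 204 = \left(-35 + \left(-15\right)^{2} - -30\right) + 204 = \left(-35 + 225 + 30\right) + 204 = 220 + 204 = 424$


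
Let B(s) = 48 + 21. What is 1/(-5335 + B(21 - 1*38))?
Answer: -1/5266 ≈ -0.00018990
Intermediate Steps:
B(s) = 69
1/(-5335 + B(21 - 1*38)) = 1/(-5335 + 69) = 1/(-5266) = -1/5266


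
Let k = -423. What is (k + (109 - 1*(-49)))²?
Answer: 70225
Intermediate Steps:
(k + (109 - 1*(-49)))² = (-423 + (109 - 1*(-49)))² = (-423 + (109 + 49))² = (-423 + 158)² = (-265)² = 70225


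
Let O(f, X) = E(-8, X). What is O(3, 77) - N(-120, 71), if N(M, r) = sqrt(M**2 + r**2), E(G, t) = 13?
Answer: 13 - sqrt(19441) ≈ -126.43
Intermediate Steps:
O(f, X) = 13
O(3, 77) - N(-120, 71) = 13 - sqrt((-120)**2 + 71**2) = 13 - sqrt(14400 + 5041) = 13 - sqrt(19441)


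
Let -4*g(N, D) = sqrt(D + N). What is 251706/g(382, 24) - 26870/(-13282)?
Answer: 13435/6641 - 71916*sqrt(406)/29 ≈ -49966.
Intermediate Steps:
g(N, D) = -sqrt(D + N)/4
251706/g(382, 24) - 26870/(-13282) = 251706/((-sqrt(24 + 382)/4)) - 26870/(-13282) = 251706/((-sqrt(406)/4)) - 26870*(-1/13282) = 251706*(-2*sqrt(406)/203) + 13435/6641 = -71916*sqrt(406)/29 + 13435/6641 = 13435/6641 - 71916*sqrt(406)/29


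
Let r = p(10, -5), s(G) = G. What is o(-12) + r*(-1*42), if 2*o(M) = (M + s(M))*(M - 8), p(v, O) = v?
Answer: -180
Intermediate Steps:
r = 10
o(M) = M*(-8 + M) (o(M) = ((M + M)*(M - 8))/2 = ((2*M)*(-8 + M))/2 = (2*M*(-8 + M))/2 = M*(-8 + M))
o(-12) + r*(-1*42) = -12*(-8 - 12) + 10*(-1*42) = -12*(-20) + 10*(-42) = 240 - 420 = -180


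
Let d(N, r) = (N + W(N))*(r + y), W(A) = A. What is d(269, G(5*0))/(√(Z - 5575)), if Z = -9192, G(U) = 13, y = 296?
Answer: -166242*I*√14767/14767 ≈ -1368.0*I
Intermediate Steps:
d(N, r) = 2*N*(296 + r) (d(N, r) = (N + N)*(r + 296) = (2*N)*(296 + r) = 2*N*(296 + r))
d(269, G(5*0))/(√(Z - 5575)) = (2*269*(296 + 13))/(√(-9192 - 5575)) = (2*269*309)/(√(-14767)) = 166242/((I*√14767)) = 166242*(-I*√14767/14767) = -166242*I*√14767/14767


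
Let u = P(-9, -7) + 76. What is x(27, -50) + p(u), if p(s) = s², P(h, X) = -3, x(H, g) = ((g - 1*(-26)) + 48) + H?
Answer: 5380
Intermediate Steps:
x(H, g) = 74 + H + g (x(H, g) = ((g + 26) + 48) + H = ((26 + g) + 48) + H = (74 + g) + H = 74 + H + g)
u = 73 (u = -3 + 76 = 73)
x(27, -50) + p(u) = (74 + 27 - 50) + 73² = 51 + 5329 = 5380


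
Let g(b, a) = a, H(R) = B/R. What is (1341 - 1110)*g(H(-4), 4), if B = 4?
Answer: 924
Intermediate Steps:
H(R) = 4/R
(1341 - 1110)*g(H(-4), 4) = (1341 - 1110)*4 = 231*4 = 924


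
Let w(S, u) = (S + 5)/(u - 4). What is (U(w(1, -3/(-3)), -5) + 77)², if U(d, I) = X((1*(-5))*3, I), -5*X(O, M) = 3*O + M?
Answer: 7569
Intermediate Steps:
w(S, u) = (5 + S)/(-4 + u)
X(O, M) = -3*O/5 - M/5 (X(O, M) = -(3*O + M)/5 = -(M + 3*O)/5 = -3*O/5 - M/5)
U(d, I) = 9 - I/5 (U(d, I) = -3*1*(-5)*3/5 - I/5 = -(-3)*3 - I/5 = -⅗*(-15) - I/5 = 9 - I/5)
(U(w(1, -3/(-3)), -5) + 77)² = ((9 - ⅕*(-5)) + 77)² = ((9 + 1) + 77)² = (10 + 77)² = 87² = 7569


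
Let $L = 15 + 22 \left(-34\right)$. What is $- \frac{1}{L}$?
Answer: $\frac{1}{733} \approx 0.0013643$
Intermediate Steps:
$L = -733$ ($L = 15 - 748 = -733$)
$- \frac{1}{L} = - \frac{1}{-733} = \left(-1\right) \left(- \frac{1}{733}\right) = \frac{1}{733}$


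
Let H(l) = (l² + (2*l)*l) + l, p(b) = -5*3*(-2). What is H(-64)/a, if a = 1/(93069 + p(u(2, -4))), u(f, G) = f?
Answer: 1138042176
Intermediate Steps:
p(b) = 30 (p(b) = -15*(-2) = 30)
H(l) = l + 3*l² (H(l) = (l² + 2*l²) + l = 3*l² + l = l + 3*l²)
a = 1/93099 (a = 1/(93069 + 30) = 1/93099 ≈ 1.0741e-5)
H(-64)/a = (-64*(1 + 3*(-64)))/(1/93099) = -64*(1 - 192)*93099 = -64*(-191)*93099 = 12224*93099 = 1138042176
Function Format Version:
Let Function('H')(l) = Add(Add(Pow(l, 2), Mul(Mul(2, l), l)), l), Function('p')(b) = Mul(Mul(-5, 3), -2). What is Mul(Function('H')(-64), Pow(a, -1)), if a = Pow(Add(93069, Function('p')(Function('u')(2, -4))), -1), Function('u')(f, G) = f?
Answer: 1138042176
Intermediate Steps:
Function('p')(b) = 30 (Function('p')(b) = Mul(-15, -2) = 30)
Function('H')(l) = Add(l, Mul(3, Pow(l, 2))) (Function('H')(l) = Add(Add(Pow(l, 2), Mul(2, Pow(l, 2))), l) = Add(Mul(3, Pow(l, 2)), l) = Add(l, Mul(3, Pow(l, 2))))
a = Rational(1, 93099) (a = Pow(Add(93069, 30), -1) = Pow(93099, -1) = Rational(1, 93099) ≈ 1.0741e-5)
Mul(Function('H')(-64), Pow(a, -1)) = Mul(Mul(-64, Add(1, Mul(3, -64))), Pow(Rational(1, 93099), -1)) = Mul(Mul(-64, Add(1, -192)), 93099) = Mul(Mul(-64, -191), 93099) = Mul(12224, 93099) = 1138042176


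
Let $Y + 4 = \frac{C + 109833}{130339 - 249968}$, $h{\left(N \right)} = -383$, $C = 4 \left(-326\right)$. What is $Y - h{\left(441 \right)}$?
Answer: $\frac{45230862}{119629} \approx 378.09$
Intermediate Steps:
$C = -1304$
$Y = - \frac{587045}{119629}$ ($Y = -4 + \frac{-1304 + 109833}{130339 - 249968} = -4 + \frac{108529}{-119629} = -4 + 108529 \left(- \frac{1}{119629}\right) = -4 - \frac{108529}{119629} = - \frac{587045}{119629} \approx -4.9072$)
$Y - h{\left(441 \right)} = - \frac{587045}{119629} - -383 = - \frac{587045}{119629} + 383 = \frac{45230862}{119629}$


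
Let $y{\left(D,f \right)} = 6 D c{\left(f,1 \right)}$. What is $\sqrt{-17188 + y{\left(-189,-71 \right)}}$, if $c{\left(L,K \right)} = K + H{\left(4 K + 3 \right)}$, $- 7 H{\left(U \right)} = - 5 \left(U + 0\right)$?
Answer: $2 i \sqrt{5998} \approx 154.89 i$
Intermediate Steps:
$H{\left(U \right)} = \frac{5 U}{7}$ ($H{\left(U \right)} = - \frac{\left(-5\right) \left(U + 0\right)}{7} = - \frac{\left(-5\right) U}{7} = \frac{5 U}{7}$)
$c{\left(L,K \right)} = \frac{15}{7} + \frac{27 K}{7}$ ($c{\left(L,K \right)} = K + \frac{5 \left(4 K + 3\right)}{7} = K + \frac{5 \left(3 + 4 K\right)}{7} = K + \left(\frac{15}{7} + \frac{20 K}{7}\right) = \frac{15}{7} + \frac{27 K}{7}$)
$y{\left(D,f \right)} = 36 D$ ($y{\left(D,f \right)} = 6 D \left(\frac{15}{7} + \frac{27}{7} \cdot 1\right) = 6 D \left(\frac{15}{7} + \frac{27}{7}\right) = 6 D 6 = 36 D$)
$\sqrt{-17188 + y{\left(-189,-71 \right)}} = \sqrt{-17188 + 36 \left(-189\right)} = \sqrt{-17188 - 6804} = \sqrt{-23992} = 2 i \sqrt{5998}$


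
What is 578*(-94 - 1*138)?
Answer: -134096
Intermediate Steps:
578*(-94 - 1*138) = 578*(-94 - 138) = 578*(-232) = -134096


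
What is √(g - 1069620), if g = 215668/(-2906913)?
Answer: 2*I*√2259610696338726666/2906913 ≈ 1034.2*I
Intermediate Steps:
g = -215668/2906913 (g = 215668*(-1/2906913) = -215668/2906913 ≈ -0.074191)
√(g - 1069620) = √(-215668/2906913 - 1069620) = √(-3109292498728/2906913) = 2*I*√2259610696338726666/2906913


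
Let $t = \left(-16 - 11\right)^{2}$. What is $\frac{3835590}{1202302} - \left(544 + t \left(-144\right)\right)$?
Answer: $\frac{1064090153}{10189} \approx 1.0444 \cdot 10^{5}$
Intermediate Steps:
$t = 729$ ($t = \left(-27\right)^{2} = 729$)
$\frac{3835590}{1202302} - \left(544 + t \left(-144\right)\right) = \frac{3835590}{1202302} - \left(544 + 729 \left(-144\right)\right) = 3835590 \cdot \frac{1}{1202302} - \left(544 - 104976\right) = \frac{32505}{10189} - -104432 = \frac{32505}{10189} + 104432 = \frac{1064090153}{10189}$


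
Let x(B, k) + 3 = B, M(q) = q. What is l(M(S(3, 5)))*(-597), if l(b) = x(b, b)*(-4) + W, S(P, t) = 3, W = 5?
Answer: -2985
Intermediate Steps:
x(B, k) = -3 + B
l(b) = 17 - 4*b (l(b) = (-3 + b)*(-4) + 5 = (12 - 4*b) + 5 = 17 - 4*b)
l(M(S(3, 5)))*(-597) = (17 - 4*3)*(-597) = (17 - 12)*(-597) = 5*(-597) = -2985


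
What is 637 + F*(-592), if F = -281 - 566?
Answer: 502061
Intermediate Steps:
F = -847
637 + F*(-592) = 637 - 847*(-592) = 637 + 501424 = 502061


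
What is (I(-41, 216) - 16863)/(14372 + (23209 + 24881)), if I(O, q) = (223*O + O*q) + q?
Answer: -17323/31231 ≈ -0.55467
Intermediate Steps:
I(O, q) = q + 223*O + O*q
(I(-41, 216) - 16863)/(14372 + (23209 + 24881)) = ((216 + 223*(-41) - 41*216) - 16863)/(14372 + (23209 + 24881)) = ((216 - 9143 - 8856) - 16863)/(14372 + 48090) = (-17783 - 16863)/62462 = -34646*1/62462 = -17323/31231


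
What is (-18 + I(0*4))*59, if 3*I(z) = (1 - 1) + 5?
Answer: -2891/3 ≈ -963.67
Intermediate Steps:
I(z) = 5/3 (I(z) = ((1 - 1) + 5)/3 = (0 + 5)/3 = (1/3)*5 = 5/3)
(-18 + I(0*4))*59 = (-18 + 5/3)*59 = -49/3*59 = -2891/3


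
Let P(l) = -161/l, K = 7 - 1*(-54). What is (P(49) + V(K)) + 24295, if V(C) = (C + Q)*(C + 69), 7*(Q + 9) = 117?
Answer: 232572/7 ≈ 33225.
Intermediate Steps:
Q = 54/7 (Q = -9 + (⅐)*117 = -9 + 117/7 = 54/7 ≈ 7.7143)
K = 61 (K = 7 + 54 = 61)
V(C) = (69 + C)*(54/7 + C) (V(C) = (C + 54/7)*(C + 69) = (54/7 + C)*(69 + C) = (69 + C)*(54/7 + C))
(P(49) + V(K)) + 24295 = (-161/49 + (3726/7 + 61² + (537/7)*61)) + 24295 = (-161*1/49 + (3726/7 + 3721 + 32757/7)) + 24295 = (-23/7 + 62530/7) + 24295 = 62507/7 + 24295 = 232572/7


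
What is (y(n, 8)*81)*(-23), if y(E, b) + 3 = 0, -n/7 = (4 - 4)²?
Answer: 5589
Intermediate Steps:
n = 0 (n = -7*(4 - 4)² = -7*0² = -7*0 = 0)
y(E, b) = -3 (y(E, b) = -3 + 0 = -3)
(y(n, 8)*81)*(-23) = -3*81*(-23) = -243*(-23) = 5589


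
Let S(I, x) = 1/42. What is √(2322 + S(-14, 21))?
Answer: 5*√163842/42 ≈ 48.187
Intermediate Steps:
S(I, x) = 1/42
√(2322 + S(-14, 21)) = √(2322 + 1/42) = √(97525/42) = 5*√163842/42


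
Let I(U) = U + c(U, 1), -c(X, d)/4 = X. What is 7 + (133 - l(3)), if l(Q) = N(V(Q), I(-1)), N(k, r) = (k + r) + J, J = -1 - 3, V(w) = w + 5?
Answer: 133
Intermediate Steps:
V(w) = 5 + w
c(X, d) = -4*X
J = -4
I(U) = -3*U (I(U) = U - 4*U = -3*U)
N(k, r) = -4 + k + r (N(k, r) = (k + r) - 4 = -4 + k + r)
l(Q) = 4 + Q (l(Q) = -4 + (5 + Q) - 3*(-1) = -4 + (5 + Q) + 3 = 4 + Q)
7 + (133 - l(3)) = 7 + (133 - (4 + 3)) = 7 + (133 - 1*7) = 7 + (133 - 7) = 7 + 126 = 133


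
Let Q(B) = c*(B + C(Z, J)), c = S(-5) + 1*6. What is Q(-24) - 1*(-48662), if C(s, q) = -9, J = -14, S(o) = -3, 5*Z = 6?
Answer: 48563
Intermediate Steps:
Z = 6/5 (Z = (⅕)*6 = 6/5 ≈ 1.2000)
c = 3 (c = -3 + 1*6 = -3 + 6 = 3)
Q(B) = -27 + 3*B (Q(B) = 3*(B - 9) = 3*(-9 + B) = -27 + 3*B)
Q(-24) - 1*(-48662) = (-27 + 3*(-24)) - 1*(-48662) = (-27 - 72) + 48662 = -99 + 48662 = 48563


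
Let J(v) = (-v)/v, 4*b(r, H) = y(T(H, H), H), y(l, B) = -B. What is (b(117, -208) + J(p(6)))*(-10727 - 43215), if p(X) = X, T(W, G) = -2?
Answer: -2751042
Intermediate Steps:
b(r, H) = -H/4 (b(r, H) = (-H)/4 = -H/4)
J(v) = -1
(b(117, -208) + J(p(6)))*(-10727 - 43215) = (-1/4*(-208) - 1)*(-10727 - 43215) = (52 - 1)*(-53942) = 51*(-53942) = -2751042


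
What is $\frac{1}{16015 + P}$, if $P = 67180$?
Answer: $\frac{1}{83195} \approx 1.202 \cdot 10^{-5}$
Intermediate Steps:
$\frac{1}{16015 + P} = \frac{1}{16015 + 67180} = \frac{1}{83195}$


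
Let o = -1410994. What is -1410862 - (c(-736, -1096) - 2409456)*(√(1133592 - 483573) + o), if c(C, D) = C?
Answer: -3400767861710 + 2410192*√650019 ≈ -3.3988e+12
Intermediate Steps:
-1410862 - (c(-736, -1096) - 2409456)*(√(1133592 - 483573) + o) = -1410862 - (-736 - 2409456)*(√(1133592 - 483573) - 1410994) = -1410862 - (-2410192)*(√650019 - 1410994) = -1410862 - (-2410192)*(-1410994 + √650019) = -1410862 - (3400766450848 - 2410192*√650019) = -1410862 + (-3400766450848 + 2410192*√650019) = -3400767861710 + 2410192*√650019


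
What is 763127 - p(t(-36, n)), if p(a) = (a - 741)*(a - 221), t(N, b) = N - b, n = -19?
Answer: 582723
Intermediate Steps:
p(a) = (-741 + a)*(-221 + a)
763127 - p(t(-36, n)) = 763127 - (163761 + (-36 - 1*(-19))² - 962*(-36 - 1*(-19))) = 763127 - (163761 + (-36 + 19)² - 962*(-36 + 19)) = 763127 - (163761 + (-17)² - 962*(-17)) = 763127 - (163761 + 289 + 16354) = 763127 - 1*180404 = 763127 - 180404 = 582723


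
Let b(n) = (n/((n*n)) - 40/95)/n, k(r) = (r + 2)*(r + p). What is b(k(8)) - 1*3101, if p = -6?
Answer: -23567741/7600 ≈ -3101.0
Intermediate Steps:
k(r) = (-6 + r)*(2 + r) (k(r) = (r + 2)*(r - 6) = (2 + r)*(-6 + r) = (-6 + r)*(2 + r))
b(n) = (-8/19 + 1/n)/n (b(n) = (n/(n**2) - 40*1/95)/n = (n/n**2 - 8/19)/n = (1/n - 8/19)/n = (-8/19 + 1/n)/n)
b(k(8)) - 1*3101 = (19 - 8*(-12 + 8**2 - 4*8))/(19*(-12 + 8**2 - 4*8)**2) - 1*3101 = (19 - 8*(-12 + 64 - 32))/(19*(-12 + 64 - 32)**2) - 3101 = (1/19)*(19 - 8*20)/20**2 - 3101 = (1/19)*(1/400)*(19 - 160) - 3101 = (1/19)*(1/400)*(-141) - 3101 = -141/7600 - 3101 = -23567741/7600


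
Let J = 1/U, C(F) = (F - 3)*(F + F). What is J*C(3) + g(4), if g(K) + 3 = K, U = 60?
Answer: 1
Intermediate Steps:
g(K) = -3 + K
C(F) = 2*F*(-3 + F) (C(F) = (-3 + F)*(2*F) = 2*F*(-3 + F))
J = 1/60 ≈ 0.016667
J*C(3) + g(4) = (2*3*(-3 + 3))/60 + (-3 + 4) = (2*3*0)/60 + 1 = (1/60)*0 + 1 = 0 + 1 = 1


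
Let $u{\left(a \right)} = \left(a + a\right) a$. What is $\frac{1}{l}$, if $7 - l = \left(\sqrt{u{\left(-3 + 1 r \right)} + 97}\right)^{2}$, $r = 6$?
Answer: $- \frac{1}{108} \approx -0.0092593$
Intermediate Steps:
$u{\left(a \right)} = 2 a^{2}$ ($u{\left(a \right)} = 2 a a = 2 a^{2}$)
$l = -108$ ($l = 7 - \left(\sqrt{2 \left(-3 + 1 \cdot 6\right)^{2} + 97}\right)^{2} = 7 - \left(\sqrt{2 \left(-3 + 6\right)^{2} + 97}\right)^{2} = 7 - \left(\sqrt{2 \cdot 3^{2} + 97}\right)^{2} = 7 - \left(\sqrt{2 \cdot 9 + 97}\right)^{2} = 7 - \left(\sqrt{18 + 97}\right)^{2} = 7 - \left(\sqrt{115}\right)^{2} = 7 - 115 = -108$)
$\frac{1}{l} = \frac{1}{-108} = - \frac{1}{108}$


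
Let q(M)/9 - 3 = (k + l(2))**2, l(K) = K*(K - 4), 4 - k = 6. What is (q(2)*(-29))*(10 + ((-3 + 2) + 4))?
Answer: -132327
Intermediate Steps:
k = -2 (k = 4 - 1*6 = 4 - 6 = -2)
l(K) = K*(-4 + K)
q(M) = 351 (q(M) = 27 + 9*(-2 + 2*(-4 + 2))**2 = 27 + 9*(-2 + 2*(-2))**2 = 27 + 9*(-2 - 4)**2 = 27 + 9*(-6)**2 = 27 + 9*36 = 27 + 324 = 351)
(q(2)*(-29))*(10 + ((-3 + 2) + 4)) = (351*(-29))*(10 + ((-3 + 2) + 4)) = -10179*(10 + (-1 + 4)) = -10179*(10 + 3) = -10179*13 = -132327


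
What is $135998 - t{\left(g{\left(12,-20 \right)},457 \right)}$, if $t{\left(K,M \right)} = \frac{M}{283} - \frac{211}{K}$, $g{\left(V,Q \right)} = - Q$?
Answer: $\frac{769799253}{5660} \approx 1.3601 \cdot 10^{5}$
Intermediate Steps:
$t{\left(K,M \right)} = - \frac{211}{K} + \frac{M}{283}$ ($t{\left(K,M \right)} = M \frac{1}{283} - \frac{211}{K} = \frac{M}{283} - \frac{211}{K} = - \frac{211}{K} + \frac{M}{283}$)
$135998 - t{\left(g{\left(12,-20 \right)},457 \right)} = 135998 - \left(- \frac{211}{\left(-1\right) \left(-20\right)} + \frac{1}{283} \cdot 457\right) = 135998 - \left(- \frac{211}{20} + \frac{457}{283}\right) = 135998 - - \frac{50573}{5660} = 135998 + \frac{50573}{5660} = \frac{769799253}{5660}$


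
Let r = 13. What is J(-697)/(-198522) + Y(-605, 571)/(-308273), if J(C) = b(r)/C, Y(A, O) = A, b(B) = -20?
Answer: 41853792055/21327841918341 ≈ 0.0019624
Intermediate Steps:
J(C) = -20/C
J(-697)/(-198522) + Y(-605, 571)/(-308273) = -20/(-697)/(-198522) - 605/(-308273) = -20*(-1/697)*(-1/198522) - 605*(-1/308273) = (20/697)*(-1/198522) + 605/308273 = -10/69184917 + 605/308273 = 41853792055/21327841918341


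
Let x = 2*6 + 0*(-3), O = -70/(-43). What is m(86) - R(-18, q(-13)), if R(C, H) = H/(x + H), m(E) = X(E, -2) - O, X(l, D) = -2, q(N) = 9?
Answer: -1221/301 ≈ -4.0565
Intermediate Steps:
O = 70/43 (O = -70*(-1/43) = 70/43 ≈ 1.6279)
x = 12 (x = 12 + 0 = 12)
m(E) = -156/43 (m(E) = -2 - 1*70/43 = -2 - 70/43 = -156/43)
R(C, H) = H/(12 + H)
m(86) - R(-18, q(-13)) = -156/43 - 9/(12 + 9) = -156/43 - 9/21 = -156/43 - 1*3/7 = -156/43 - 3/7 = -1221/301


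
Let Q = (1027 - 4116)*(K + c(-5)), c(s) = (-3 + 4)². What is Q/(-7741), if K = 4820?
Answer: 14892069/7741 ≈ 1923.8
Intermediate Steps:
c(s) = 1 (c(s) = 1² = 1)
Q = -14892069 (Q = (1027 - 4116)*(4820 + 1) = -3089*4821 = -14892069)
Q/(-7741) = -14892069/(-7741) = -14892069*(-1/7741) = 14892069/7741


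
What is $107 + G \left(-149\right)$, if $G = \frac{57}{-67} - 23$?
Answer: $\frac{245271}{67} \approx 3660.8$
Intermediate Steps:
$G = - \frac{1598}{67}$ ($G = 57 \left(- \frac{1}{67}\right) - 23 = - \frac{57}{67} - 23 = - \frac{1598}{67} \approx -23.851$)
$107 + G \left(-149\right) = 107 - - \frac{238102}{67} = 107 + \frac{238102}{67} = \frac{245271}{67}$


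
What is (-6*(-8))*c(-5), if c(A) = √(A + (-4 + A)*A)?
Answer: 96*√10 ≈ 303.58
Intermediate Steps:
c(A) = √(A + A*(-4 + A))
(-6*(-8))*c(-5) = (-6*(-8))*√(-5*(-3 - 5)) = 48*√(-5*(-8)) = 48*√40 = 48*(2*√10) = 96*√10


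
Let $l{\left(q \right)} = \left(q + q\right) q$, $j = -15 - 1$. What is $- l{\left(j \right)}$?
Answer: $-512$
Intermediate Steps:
$j = -16$ ($j = -15 - 1 = -16$)
$l{\left(q \right)} = 2 q^{2}$ ($l{\left(q \right)} = 2 q q = 2 q^{2}$)
$- l{\left(j \right)} = - 2 \left(-16\right)^{2} = - 2 \cdot 256 = \left(-1\right) 512 = -512$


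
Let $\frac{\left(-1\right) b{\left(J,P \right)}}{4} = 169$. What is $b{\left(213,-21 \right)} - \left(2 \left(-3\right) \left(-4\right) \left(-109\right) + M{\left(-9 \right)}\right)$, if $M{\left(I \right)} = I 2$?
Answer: $1958$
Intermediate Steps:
$M{\left(I \right)} = 2 I$
$b{\left(J,P \right)} = -676$ ($b{\left(J,P \right)} = \left(-4\right) 169 = -676$)
$b{\left(213,-21 \right)} - \left(2 \left(-3\right) \left(-4\right) \left(-109\right) + M{\left(-9 \right)}\right) = -676 - \left(2 \left(-3\right) \left(-4\right) \left(-109\right) + 2 \left(-9\right)\right) = -676 - \left(\left(-6\right) \left(-4\right) \left(-109\right) - 18\right) = -676 - \left(24 \left(-109\right) - 18\right) = -676 - \left(-2616 - 18\right) = -676 - -2634 = -676 + 2634 = 1958$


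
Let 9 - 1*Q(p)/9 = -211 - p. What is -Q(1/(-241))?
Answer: -477171/241 ≈ -1980.0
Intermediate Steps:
Q(p) = 1980 + 9*p (Q(p) = 81 - 9*(-211 - p) = 81 + (1899 + 9*p) = 1980 + 9*p)
-Q(1/(-241)) = -(1980 + 9/(-241)) = -(1980 + 9*(-1/241)) = -(1980 - 9/241) = -1*477171/241 = -477171/241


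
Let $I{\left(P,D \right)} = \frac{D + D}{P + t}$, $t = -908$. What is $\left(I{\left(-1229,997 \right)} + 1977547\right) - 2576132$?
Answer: $- \frac{1279178139}{2137} \approx -5.9859 \cdot 10^{5}$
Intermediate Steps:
$I{\left(P,D \right)} = \frac{2 D}{-908 + P}$ ($I{\left(P,D \right)} = \frac{D + D}{P - 908} = \frac{2 D}{-908 + P}$)
$\left(I{\left(-1229,997 \right)} + 1977547\right) - 2576132 = \left(2 \cdot 997 \frac{1}{-908 - 1229} + 1977547\right) - 2576132 = \left(2 \cdot 997 \frac{1}{-2137} + 1977547\right) - 2576132 = \left(2 \cdot 997 \left(- \frac{1}{2137}\right) + 1977547\right) - 2576132 = \left(- \frac{1994}{2137} + 1977547\right) - 2576132 = \frac{4226015945}{2137} - 2576132 = - \frac{1279178139}{2137}$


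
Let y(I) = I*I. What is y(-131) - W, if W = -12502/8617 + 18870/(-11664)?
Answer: 41074714783/2393064 ≈ 17164.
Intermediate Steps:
y(I) = I²
W = -7343479/2393064 (W = -12502*1/8617 + 18870*(-1/11664) = -1786/1231 - 3145/1944 = -7343479/2393064 ≈ -3.0686)
y(-131) - W = (-131)² - 1*(-7343479/2393064) = 17161 + 7343479/2393064 = 41074714783/2393064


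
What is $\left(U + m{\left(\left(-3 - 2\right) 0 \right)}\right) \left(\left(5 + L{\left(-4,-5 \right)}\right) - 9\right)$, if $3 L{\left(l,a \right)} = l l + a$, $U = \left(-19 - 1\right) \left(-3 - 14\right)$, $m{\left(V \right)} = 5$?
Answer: $-115$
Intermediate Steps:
$U = 340$ ($U = \left(-20\right) \left(-17\right) = 340$)
$L{\left(l,a \right)} = \frac{a}{3} + \frac{l^{2}}{3}$ ($L{\left(l,a \right)} = \frac{l l + a}{3} = \frac{l^{2} + a}{3} = \frac{a + l^{2}}{3} = \frac{a}{3} + \frac{l^{2}}{3}$)
$\left(U + m{\left(\left(-3 - 2\right) 0 \right)}\right) \left(\left(5 + L{\left(-4,-5 \right)}\right) - 9\right) = \left(340 + 5\right) \left(\left(5 + \left(\frac{1}{3} \left(-5\right) + \frac{\left(-4\right)^{2}}{3}\right)\right) - 9\right) = 345 \left(\left(5 + \left(- \frac{5}{3} + \frac{1}{3} \cdot 16\right)\right) - 9\right) = 345 \left(\left(5 + \left(- \frac{5}{3} + \frac{16}{3}\right)\right) - 9\right) = 345 \left(\left(5 + \frac{11}{3}\right) - 9\right) = 345 \left(\frac{26}{3} - 9\right) = 345 \left(- \frac{1}{3}\right) = -115$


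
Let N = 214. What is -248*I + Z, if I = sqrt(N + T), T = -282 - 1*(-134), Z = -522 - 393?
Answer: -915 - 248*sqrt(66) ≈ -2929.8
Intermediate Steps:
Z = -915
T = -148 (T = -282 + 134 = -148)
I = sqrt(66) (I = sqrt(214 - 148) = sqrt(66) ≈ 8.1240)
-248*I + Z = -248*sqrt(66) - 915 = -915 - 248*sqrt(66)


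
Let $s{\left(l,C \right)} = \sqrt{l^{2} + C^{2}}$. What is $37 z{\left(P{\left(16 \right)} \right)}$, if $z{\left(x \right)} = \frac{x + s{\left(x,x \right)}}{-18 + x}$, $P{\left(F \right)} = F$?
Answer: $-296 - 296 \sqrt{2} \approx -714.61$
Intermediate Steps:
$s{\left(l,C \right)} = \sqrt{C^{2} + l^{2}}$
$z{\left(x \right)} = \frac{x + \sqrt{2} \sqrt{x^{2}}}{-18 + x}$ ($z{\left(x \right)} = \frac{x + \sqrt{x^{2} + x^{2}}}{-18 + x} = \frac{x + \sqrt{2 x^{2}}}{-18 + x} = \frac{x + \sqrt{2} \sqrt{x^{2}}}{-18 + x}$)
$37 z{\left(P{\left(16 \right)} \right)} = 37 \frac{16 + \sqrt{2} \sqrt{16^{2}}}{-18 + 16} = 37 \frac{16 + \sqrt{2} \sqrt{256}}{-2} = 37 \left(- \frac{16 + \sqrt{2} \cdot 16}{2}\right) = 37 \left(- \frac{16 + 16 \sqrt{2}}{2}\right) = 37 \left(-8 - 8 \sqrt{2}\right) = -296 - 296 \sqrt{2}$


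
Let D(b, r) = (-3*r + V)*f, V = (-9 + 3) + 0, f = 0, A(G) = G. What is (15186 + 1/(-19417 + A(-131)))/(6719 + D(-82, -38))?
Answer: 296855927/131343012 ≈ 2.2602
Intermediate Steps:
V = -6 (V = -6 + 0 = -6)
D(b, r) = 0 (D(b, r) = (-3*r - 6)*0 = (-6 - 3*r)*0 = 0)
(15186 + 1/(-19417 + A(-131)))/(6719 + D(-82, -38)) = (15186 + 1/(-19417 - 131))/(6719 + 0) = (15186 + 1/(-19548))/6719 = (15186 - 1/19548)*(1/6719) = (296855927/19548)*(1/6719) = 296855927/131343012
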